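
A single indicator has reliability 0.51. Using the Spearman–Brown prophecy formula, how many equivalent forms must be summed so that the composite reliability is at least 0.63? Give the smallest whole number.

2

k ≥ ρ*(1−ρ₁)/(ρ₁(1−ρ*)) = 0.63·0.49 / (0.51·0.37) = 1.636.
Smallest integer k = 2.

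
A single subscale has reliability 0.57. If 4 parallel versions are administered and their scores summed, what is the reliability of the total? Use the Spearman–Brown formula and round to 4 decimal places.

ρ_k = kρ / (1 + (k−1)ρ) = 4·0.57 / (1 + 3·0.57) = 2.280 / 2.710 = 0.8413.

0.8413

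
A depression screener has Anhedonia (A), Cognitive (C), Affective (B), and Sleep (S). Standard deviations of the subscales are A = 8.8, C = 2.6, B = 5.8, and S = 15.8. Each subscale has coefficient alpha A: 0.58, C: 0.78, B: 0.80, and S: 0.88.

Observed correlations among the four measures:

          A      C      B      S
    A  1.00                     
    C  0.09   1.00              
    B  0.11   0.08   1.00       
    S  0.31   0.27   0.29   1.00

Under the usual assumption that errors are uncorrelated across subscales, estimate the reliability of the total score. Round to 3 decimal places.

0.871

Var(A+C+B+S) = 8.8² + 2.6² + 5.8² + 15.8² + 2·[8.8·2.6·0.09 + 8.8·5.8·0.11 + 8.8·15.8·0.31 + 2.6·5.8·0.08 + 2.6·15.8·0.27 + 5.8·15.8·0.29] = 367.48 + 179.299 = 546.779.
Because errors are independent across components, Cov(Tᵢ,Tⱼ) = Cov(Xᵢ,Xⱼ); the off-diagonal part of the true-score variance is the same as above.
True-score variance = [8.8²·0.58 + 2.6²·0.78 + 5.8²·0.80 + 15.8²·0.88] + 179.299 = 296.783 + 179.299 = 476.082.
Reliability = 476.082 / 546.779 = 0.871.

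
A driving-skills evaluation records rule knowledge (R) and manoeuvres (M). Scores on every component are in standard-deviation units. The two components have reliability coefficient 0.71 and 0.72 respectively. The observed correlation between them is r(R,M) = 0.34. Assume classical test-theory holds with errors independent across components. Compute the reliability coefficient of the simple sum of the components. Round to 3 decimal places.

0.787

Var(R+M) = 2 + 2·[0.34] = 2 + 0.68 = 2.68.
Under uncorrelated errors the observed covariances equal the true-score covariances, so only the own-variance terms attenuate.
True-score variance = [0.71 + 0.72] + 0.68 = 1.43 + 0.68 = 2.11.
Reliability = 2.11 / 2.68 = 0.787.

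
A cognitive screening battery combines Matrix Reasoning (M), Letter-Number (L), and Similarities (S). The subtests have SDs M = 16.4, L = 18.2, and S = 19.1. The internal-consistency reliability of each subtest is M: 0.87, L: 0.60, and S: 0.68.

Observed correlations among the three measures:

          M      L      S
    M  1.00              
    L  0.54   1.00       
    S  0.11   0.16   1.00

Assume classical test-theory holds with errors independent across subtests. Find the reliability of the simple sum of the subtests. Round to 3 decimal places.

0.806

Var(M+L+S) = 16.4² + 18.2² + 19.1² + 2·[16.4·18.2·0.54 + 16.4·19.1·0.11 + 18.2·19.1·0.16] = 965.01 + 502.51 = 1467.52.
With uncorrelated errors the cross-covariances are all true-score covariance, so they carry over unchanged; only the diagonal terms shrink to ρᵢσᵢ².
True-score variance = [16.4²·0.87 + 18.2²·0.60 + 19.1²·0.68] + 502.51 = 680.81 + 502.51 = 1183.32.
Reliability = 1183.32 / 1467.52 = 0.806.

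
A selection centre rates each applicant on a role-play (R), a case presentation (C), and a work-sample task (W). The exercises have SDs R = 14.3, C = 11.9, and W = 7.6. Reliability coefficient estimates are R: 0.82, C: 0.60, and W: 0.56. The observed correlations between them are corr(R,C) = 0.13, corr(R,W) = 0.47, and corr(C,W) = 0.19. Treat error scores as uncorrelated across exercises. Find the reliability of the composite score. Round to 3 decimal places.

0.797

Var(R+C+W) = 14.3² + 11.9² + 7.6² + 2·[14.3·11.9·0.13 + 14.3·7.6·0.47 + 11.9·7.6·0.19] = 403.86 + 180.771 = 584.631.
Because errors are independent across components, Cov(Tᵢ,Tⱼ) = Cov(Xᵢ,Xⱼ); the off-diagonal part of the true-score variance is the same as above.
True-score variance = [14.3²·0.82 + 11.9²·0.60 + 7.6²·0.56] + 180.771 = 284.993 + 180.771 = 465.764.
Reliability = 465.764 / 584.631 = 0.797.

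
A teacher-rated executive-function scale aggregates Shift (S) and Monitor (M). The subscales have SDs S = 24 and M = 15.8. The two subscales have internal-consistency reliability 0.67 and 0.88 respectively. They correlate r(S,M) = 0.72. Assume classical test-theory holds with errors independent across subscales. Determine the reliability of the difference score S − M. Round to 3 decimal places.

0.213

Var(S−M) = 24² + 15.8² − 2·24·15.8·0.72 = 825.64 − 546.048 = 279.592.
Because errors are independent across components, Cov(Tᵢ,Tⱼ) = Cov(Xᵢ,Xⱼ); the off-diagonal part of the true-score variance is the same as above.
True-score variance = [24²·0.67 + 15.8²·0.88] − 546.048 = 605.603 − 546.048 = 59.5552.
Reliability = 59.5552 / 279.592 = 0.213.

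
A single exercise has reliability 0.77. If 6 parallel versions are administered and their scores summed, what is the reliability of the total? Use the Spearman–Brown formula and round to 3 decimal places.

0.953

ρ_k = kρ / (1 + (k−1)ρ) = 6·0.77 / (1 + 5·0.77) = 4.620 / 4.850 = 0.953.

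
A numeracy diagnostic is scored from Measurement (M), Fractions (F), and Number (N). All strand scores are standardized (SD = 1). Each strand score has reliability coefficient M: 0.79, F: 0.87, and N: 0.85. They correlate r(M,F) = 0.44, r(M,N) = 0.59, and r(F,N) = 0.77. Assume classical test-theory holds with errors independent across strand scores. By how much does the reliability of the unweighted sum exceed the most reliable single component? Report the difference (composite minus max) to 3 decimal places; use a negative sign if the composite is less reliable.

Var(sum) = 3 + 3.6 = 6.6; true-score variance = 2.51 + 3.6 = 6.11; composite reliability = 0.9258.
Max component reliability = 0.8700.
Difference = 0.9258 − 0.8700 = 0.056.

0.056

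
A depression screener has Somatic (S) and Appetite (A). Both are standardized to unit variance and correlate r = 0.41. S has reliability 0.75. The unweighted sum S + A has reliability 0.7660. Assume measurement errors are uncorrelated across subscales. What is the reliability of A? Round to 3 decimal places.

Var(S+A) = 2 + 2·0.41 = 2.820.
True-score variance = ρ_S + ρ_A + 2·0.41, so 0.7660 = (0.75 + ρ_A + 0.82) / 2.820.
ρ_A = 0.7660·2.820 − 0.75 − 0.82 = 0.590.

0.590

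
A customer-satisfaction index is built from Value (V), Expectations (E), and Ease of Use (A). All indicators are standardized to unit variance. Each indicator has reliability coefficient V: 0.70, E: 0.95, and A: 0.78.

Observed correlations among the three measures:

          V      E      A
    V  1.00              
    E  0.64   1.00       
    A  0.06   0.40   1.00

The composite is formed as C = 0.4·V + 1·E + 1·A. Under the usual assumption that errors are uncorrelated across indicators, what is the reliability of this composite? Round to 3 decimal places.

Var(C) = 0.4² + 1 + 1 + 2·[0.4·0.64 + 0.4·0.06 + 0.40] = 2.16 + 1.36 = 3.52.
Under uncorrelated errors the observed covariances equal the true-score covariances, so only the own-variance terms attenuate.
True-score variance = [0.4²·0.70 + 0.95 + 0.78] + 1.36 = 1.842 + 1.36 = 3.202.
Reliability = 3.202 / 3.52 = 0.910.

0.910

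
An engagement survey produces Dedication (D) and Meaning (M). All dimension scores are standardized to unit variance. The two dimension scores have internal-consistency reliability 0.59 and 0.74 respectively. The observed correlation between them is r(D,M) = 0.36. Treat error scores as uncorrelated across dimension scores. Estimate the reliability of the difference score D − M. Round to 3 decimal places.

0.477

Var(D−M) = 1 + 1 − 2·0.36 = 2 − 0.72 = 1.28.
Under uncorrelated errors the observed covariances equal the true-score covariances, so only the own-variance terms attenuate.
True-score variance = [0.59 + 0.74] − 0.72 = 1.33 − 0.72 = 0.61.
Reliability = 0.61 / 1.28 = 0.477.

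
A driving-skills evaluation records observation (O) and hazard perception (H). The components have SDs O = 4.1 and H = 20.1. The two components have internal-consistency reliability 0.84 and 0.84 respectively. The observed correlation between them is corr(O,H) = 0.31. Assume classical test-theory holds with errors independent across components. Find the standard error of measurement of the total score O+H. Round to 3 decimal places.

8.206

Var(total) = 420.82 + 51.0942 = 471.914.
True-score variance = 353.489 + 51.0942 = 404.583, so reliability = 0.8573.
Error variance = 471.914 − 404.583 = 67.3312; SEM = √67.3312 = 8.206.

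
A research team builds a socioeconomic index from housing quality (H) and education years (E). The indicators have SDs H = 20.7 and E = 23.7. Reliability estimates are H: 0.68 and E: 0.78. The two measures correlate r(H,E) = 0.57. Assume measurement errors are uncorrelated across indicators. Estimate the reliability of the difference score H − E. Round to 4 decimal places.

0.3950

Var(H−E) = 20.7² + 23.7² − 2·20.7·23.7·0.57 = 990.18 − 559.273 = 430.907.
With uncorrelated errors the cross-covariances are all true-score covariance, so they carry over unchanged; only the diagonal terms shrink to ρᵢσᵢ².
True-score variance = [20.7²·0.68 + 23.7²·0.78] − 559.273 = 729.491 − 559.273 = 170.219.
Reliability = 170.219 / 430.907 = 0.3950.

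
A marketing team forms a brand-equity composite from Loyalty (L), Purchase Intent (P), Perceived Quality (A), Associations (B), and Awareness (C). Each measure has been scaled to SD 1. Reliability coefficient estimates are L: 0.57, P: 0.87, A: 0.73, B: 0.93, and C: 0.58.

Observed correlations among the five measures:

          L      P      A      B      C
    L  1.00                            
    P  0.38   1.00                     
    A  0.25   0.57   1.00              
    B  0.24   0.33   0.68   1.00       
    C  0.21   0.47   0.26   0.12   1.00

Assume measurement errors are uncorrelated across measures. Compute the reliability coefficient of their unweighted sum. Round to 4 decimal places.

Var(L+P+A+B+C) = 5 + 2·[0.38 + 0.25 + 0.24 + 0.21 + 0.57 + 0.33 + 0.47 + 0.68 + 0.26 + 0.12] = 5 + 7.02 = 12.02.
Under uncorrelated errors the observed covariances equal the true-score covariances, so only the own-variance terms attenuate.
True-score variance = [0.57 + 0.87 + 0.73 + 0.93 + 0.58] + 7.02 = 3.68 + 7.02 = 10.7.
Reliability = 10.7 / 12.02 = 0.8902.

0.8902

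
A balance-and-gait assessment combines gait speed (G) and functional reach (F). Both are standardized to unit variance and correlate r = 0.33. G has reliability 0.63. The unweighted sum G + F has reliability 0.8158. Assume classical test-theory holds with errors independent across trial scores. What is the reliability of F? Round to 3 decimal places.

0.880

Var(G+F) = 2 + 2·0.33 = 2.660.
True-score variance = ρ_G + ρ_F + 2·0.33, so 0.8158 = (0.63 + ρ_F + 0.66) / 2.660.
ρ_F = 0.8158·2.660 − 0.63 − 0.66 = 0.880.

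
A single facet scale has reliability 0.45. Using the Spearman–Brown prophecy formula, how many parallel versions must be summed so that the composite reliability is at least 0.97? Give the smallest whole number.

40

k ≥ ρ*(1−ρ₁)/(ρ₁(1−ρ*)) = 0.97·0.55 / (0.45·0.03) = 39.519.
Smallest integer k = 40.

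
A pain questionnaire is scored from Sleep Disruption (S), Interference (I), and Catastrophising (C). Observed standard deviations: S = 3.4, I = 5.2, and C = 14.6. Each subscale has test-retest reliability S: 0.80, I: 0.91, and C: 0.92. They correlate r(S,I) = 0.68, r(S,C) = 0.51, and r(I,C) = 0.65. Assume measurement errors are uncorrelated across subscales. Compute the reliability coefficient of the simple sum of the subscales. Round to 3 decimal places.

0.949

Var(S+I+C) = 3.4² + 5.2² + 14.6² + 2·[3.4·5.2·0.68 + 3.4·14.6·0.51 + 5.2·14.6·0.65] = 251.76 + 173.374 = 425.134.
Under uncorrelated errors the observed covariances equal the true-score covariances, so only the own-variance terms attenuate.
True-score variance = [3.4²·0.80 + 5.2²·0.91 + 14.6²·0.92] + 173.374 = 229.962 + 173.374 = 403.335.
Reliability = 403.335 / 425.134 = 0.949.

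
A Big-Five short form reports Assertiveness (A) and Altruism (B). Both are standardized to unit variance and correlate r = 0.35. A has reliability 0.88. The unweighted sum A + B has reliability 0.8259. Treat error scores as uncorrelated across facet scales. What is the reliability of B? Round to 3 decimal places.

0.650

Var(A+B) = 2 + 2·0.35 = 2.700.
True-score variance = ρ_A + ρ_B + 2·0.35, so 0.8259 = (0.88 + ρ_B + 0.70) / 2.700.
ρ_B = 0.8259·2.700 − 0.88 − 0.70 = 0.650.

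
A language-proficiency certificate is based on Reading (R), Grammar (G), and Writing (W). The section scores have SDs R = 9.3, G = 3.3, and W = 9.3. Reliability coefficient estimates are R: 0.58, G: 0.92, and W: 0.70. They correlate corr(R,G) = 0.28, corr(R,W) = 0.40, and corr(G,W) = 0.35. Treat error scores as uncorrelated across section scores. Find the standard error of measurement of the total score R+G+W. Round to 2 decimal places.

7.95

Var(total) = 183.87 + 107.861 = 291.731.
True-score variance = 120.726 + 107.861 = 228.587, so reliability = 0.7836.
Error variance = 291.731 − 228.587 = 63.144; SEM = √63.144 = 7.95.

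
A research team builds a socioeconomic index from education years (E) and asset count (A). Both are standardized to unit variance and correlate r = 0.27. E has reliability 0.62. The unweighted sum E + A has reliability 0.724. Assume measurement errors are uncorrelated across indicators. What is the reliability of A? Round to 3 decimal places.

Var(E+A) = 2 + 2·0.27 = 2.540.
True-score variance = ρ_E + ρ_A + 2·0.27, so 0.724 = (0.62 + ρ_A + 0.54) / 2.540.
ρ_A = 0.724·2.540 − 0.62 − 0.54 = 0.679.

0.679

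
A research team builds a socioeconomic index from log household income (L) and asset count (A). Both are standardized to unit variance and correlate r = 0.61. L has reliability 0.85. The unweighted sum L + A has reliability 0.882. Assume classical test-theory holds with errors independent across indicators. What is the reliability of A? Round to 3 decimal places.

Var(L+A) = 2 + 2·0.61 = 3.220.
True-score variance = ρ_L + ρ_A + 2·0.61, so 0.882 = (0.85 + ρ_A + 1.22) / 3.220.
ρ_A = 0.882·3.220 − 0.85 − 1.22 = 0.770.

0.770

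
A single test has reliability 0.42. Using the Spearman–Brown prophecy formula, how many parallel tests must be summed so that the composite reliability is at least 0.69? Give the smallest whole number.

k ≥ ρ*(1−ρ₁)/(ρ₁(1−ρ*)) = 0.69·0.58 / (0.42·0.31) = 3.074.
Smallest integer k = 4.

4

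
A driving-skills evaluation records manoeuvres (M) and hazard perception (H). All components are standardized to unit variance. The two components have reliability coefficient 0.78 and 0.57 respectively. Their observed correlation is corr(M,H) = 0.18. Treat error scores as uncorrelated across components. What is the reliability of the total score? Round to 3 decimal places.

0.725

Var(M+H) = 2 + 2·[0.18] = 2 + 0.36 = 2.36.
Because errors are independent across components, Cov(Tᵢ,Tⱼ) = Cov(Xᵢ,Xⱼ); the off-diagonal part of the true-score variance is the same as above.
True-score variance = [0.78 + 0.57] + 0.36 = 1.35 + 0.36 = 1.71.
Reliability = 1.71 / 2.36 = 0.725.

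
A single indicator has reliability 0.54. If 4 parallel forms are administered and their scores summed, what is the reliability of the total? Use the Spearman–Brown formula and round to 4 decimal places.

0.8244

ρ_k = kρ / (1 + (k−1)ρ) = 4·0.54 / (1 + 3·0.54) = 2.160 / 2.620 = 0.8244.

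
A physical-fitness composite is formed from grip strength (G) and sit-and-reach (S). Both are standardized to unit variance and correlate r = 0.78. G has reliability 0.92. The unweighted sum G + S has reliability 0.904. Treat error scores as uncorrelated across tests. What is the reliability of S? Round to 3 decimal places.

0.738

Var(G+S) = 2 + 2·0.78 = 3.560.
True-score variance = ρ_G + ρ_S + 2·0.78, so 0.904 = (0.92 + ρ_S + 1.56) / 3.560.
ρ_S = 0.904·3.560 − 0.92 − 1.56 = 0.738.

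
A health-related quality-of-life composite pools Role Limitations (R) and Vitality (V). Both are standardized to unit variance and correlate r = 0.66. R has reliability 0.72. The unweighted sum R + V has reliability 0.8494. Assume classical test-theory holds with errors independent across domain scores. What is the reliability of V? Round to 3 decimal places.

0.780

Var(R+V) = 2 + 2·0.66 = 3.320.
True-score variance = ρ_R + ρ_V + 2·0.66, so 0.8494 = (0.72 + ρ_V + 1.32) / 3.320.
ρ_V = 0.8494·3.320 − 0.72 − 1.32 = 0.780.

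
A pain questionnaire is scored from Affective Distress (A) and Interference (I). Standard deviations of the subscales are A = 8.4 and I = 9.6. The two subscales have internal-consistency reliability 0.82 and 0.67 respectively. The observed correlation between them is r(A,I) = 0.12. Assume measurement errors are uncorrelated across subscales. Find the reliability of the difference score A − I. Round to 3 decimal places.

Var(A−I) = 8.4² + 9.6² − 2·8.4·9.6·0.12 = 162.72 − 19.3536 = 143.366.
Because errors are independent across components, Cov(Tᵢ,Tⱼ) = Cov(Xᵢ,Xⱼ); the off-diagonal part of the true-score variance is the same as above.
True-score variance = [8.4²·0.82 + 9.6²·0.67] − 19.3536 = 119.606 − 19.3536 = 100.253.
Reliability = 100.253 / 143.366 = 0.699.

0.699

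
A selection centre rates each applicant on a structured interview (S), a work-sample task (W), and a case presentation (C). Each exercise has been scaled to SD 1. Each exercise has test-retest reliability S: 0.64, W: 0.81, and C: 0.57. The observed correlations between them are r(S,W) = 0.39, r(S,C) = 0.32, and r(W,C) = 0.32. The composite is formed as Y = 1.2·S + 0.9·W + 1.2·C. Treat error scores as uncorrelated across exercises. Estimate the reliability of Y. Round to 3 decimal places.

0.790

Var(Y) = 1.2² + 0.9² + 1.2² + 2·[1.08·0.39 + 1.44·0.32 + 1.08·0.32] = 3.69 + 2.4552 = 6.1452.
Because errors are independent across components, Cov(Tᵢ,Tⱼ) = Cov(Xᵢ,Xⱼ); the off-diagonal part of the true-score variance is the same as above.
True-score variance = [1.2²·0.64 + 0.9²·0.81 + 1.2²·0.57] + 2.4552 = 2.3985 + 2.4552 = 4.8537.
Reliability = 4.8537 / 6.1452 = 0.790.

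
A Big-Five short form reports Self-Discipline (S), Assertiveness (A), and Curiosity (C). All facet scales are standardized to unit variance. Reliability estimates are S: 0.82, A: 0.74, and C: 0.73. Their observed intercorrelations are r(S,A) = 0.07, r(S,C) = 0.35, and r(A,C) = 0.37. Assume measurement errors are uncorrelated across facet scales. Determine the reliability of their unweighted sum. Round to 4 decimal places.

Var(S+A+C) = 3 + 2·[0.07 + 0.35 + 0.37] = 3 + 1.58 = 4.58.
With uncorrelated errors the cross-covariances are all true-score covariance, so they carry over unchanged; only the diagonal terms shrink to ρᵢσᵢ².
True-score variance = [0.82 + 0.74 + 0.73] + 1.58 = 2.29 + 1.58 = 3.87.
Reliability = 3.87 / 4.58 = 0.8450.

0.8450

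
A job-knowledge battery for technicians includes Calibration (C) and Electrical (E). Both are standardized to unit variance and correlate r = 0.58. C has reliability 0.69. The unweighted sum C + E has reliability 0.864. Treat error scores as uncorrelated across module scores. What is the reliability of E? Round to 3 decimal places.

Var(C+E) = 2 + 2·0.58 = 3.160.
True-score variance = ρ_C + ρ_E + 2·0.58, so 0.864 = (0.69 + ρ_E + 1.16) / 3.160.
ρ_E = 0.864·3.160 − 0.69 − 1.16 = 0.880.

0.880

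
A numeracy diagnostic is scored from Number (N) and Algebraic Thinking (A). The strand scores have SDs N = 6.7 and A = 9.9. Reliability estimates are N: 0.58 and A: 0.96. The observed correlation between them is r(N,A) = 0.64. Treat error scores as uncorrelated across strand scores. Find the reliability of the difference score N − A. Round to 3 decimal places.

Var(N−A) = 6.7² + 9.9² − 2·6.7·9.9·0.64 = 142.9 − 84.9024 = 57.9976.
Under uncorrelated errors the observed covariances equal the true-score covariances, so only the own-variance terms attenuate.
True-score variance = [6.7²·0.58 + 9.9²·0.96] − 84.9024 = 120.126 − 84.9024 = 35.2234.
Reliability = 35.2234 / 57.9976 = 0.607.

0.607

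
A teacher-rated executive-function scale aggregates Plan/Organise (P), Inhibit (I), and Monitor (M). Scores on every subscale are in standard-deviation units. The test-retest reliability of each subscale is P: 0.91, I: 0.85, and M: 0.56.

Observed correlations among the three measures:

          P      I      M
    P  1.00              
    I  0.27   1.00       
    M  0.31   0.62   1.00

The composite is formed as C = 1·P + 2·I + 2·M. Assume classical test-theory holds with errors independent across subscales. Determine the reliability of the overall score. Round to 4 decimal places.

Var(C) = 1 + 2² + 2² + 2·[2·0.27 + 2·0.31 + 4·0.62] = 9 + 7.28 = 16.28.
Under uncorrelated errors the observed covariances equal the true-score covariances, so only the own-variance terms attenuate.
True-score variance = [0.91 + 2²·0.85 + 2²·0.56] + 7.28 = 6.55 + 7.28 = 13.83.
Reliability = 13.83 / 16.28 = 0.8495.

0.8495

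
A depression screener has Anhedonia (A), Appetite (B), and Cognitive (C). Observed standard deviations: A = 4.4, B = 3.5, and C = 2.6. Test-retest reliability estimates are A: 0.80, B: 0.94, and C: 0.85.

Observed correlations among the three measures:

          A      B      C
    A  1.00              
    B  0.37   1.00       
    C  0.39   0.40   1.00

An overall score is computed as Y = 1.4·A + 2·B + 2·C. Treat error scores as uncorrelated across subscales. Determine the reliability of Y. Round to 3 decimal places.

Var(Y) = 1.4²·4.4² + 2²·3.5² + 2²·2.6² + 2·[2.8·4.4·3.5·0.37 + 2.8·4.4·2.6·0.39 + 4·3.5·2.6·0.40] = 113.986 + 86.0138 = 199.999.
Because errors are independent across components, Cov(Tᵢ,Tⱼ) = Cov(Xᵢ,Xⱼ); the off-diagonal part of the true-score variance is the same as above.
True-score variance = [1.4²·4.4²·0.80 + 2²·3.5²·0.94 + 2²·2.6²·0.85] + 86.0138 = 99.4005 + 86.0138 = 185.414.
Reliability = 185.414 / 199.999 = 0.927.

0.927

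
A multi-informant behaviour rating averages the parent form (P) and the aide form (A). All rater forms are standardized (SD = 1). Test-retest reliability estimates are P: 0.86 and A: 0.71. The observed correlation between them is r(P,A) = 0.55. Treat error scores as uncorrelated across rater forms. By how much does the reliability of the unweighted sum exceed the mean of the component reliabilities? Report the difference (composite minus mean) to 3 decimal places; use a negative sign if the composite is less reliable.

0.076

Var(sum) = 2 + 1.1 = 3.1; true-score variance = 1.57 + 1.1 = 2.67; composite reliability = 0.8613.
Mean component reliability = 0.7850.
Difference = 0.8613 − 0.7850 = 0.076.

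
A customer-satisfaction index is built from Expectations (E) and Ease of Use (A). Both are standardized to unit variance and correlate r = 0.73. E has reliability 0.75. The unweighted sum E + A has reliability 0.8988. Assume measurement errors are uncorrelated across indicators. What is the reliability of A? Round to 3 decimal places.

Var(E+A) = 2 + 2·0.73 = 3.460.
True-score variance = ρ_E + ρ_A + 2·0.73, so 0.8988 = (0.75 + ρ_A + 1.46) / 3.460.
ρ_A = 0.8988·3.460 − 0.75 − 1.46 = 0.900.

0.900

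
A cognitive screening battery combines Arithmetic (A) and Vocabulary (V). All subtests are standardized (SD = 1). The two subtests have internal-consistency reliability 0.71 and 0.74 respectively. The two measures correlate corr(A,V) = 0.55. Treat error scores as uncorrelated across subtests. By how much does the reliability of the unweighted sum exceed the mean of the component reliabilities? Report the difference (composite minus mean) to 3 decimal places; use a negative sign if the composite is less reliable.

0.098

Var(sum) = 2 + 1.1 = 3.1; true-score variance = 1.45 + 1.1 = 2.55; composite reliability = 0.8226.
Mean component reliability = 0.7250.
Difference = 0.8226 − 0.7250 = 0.098.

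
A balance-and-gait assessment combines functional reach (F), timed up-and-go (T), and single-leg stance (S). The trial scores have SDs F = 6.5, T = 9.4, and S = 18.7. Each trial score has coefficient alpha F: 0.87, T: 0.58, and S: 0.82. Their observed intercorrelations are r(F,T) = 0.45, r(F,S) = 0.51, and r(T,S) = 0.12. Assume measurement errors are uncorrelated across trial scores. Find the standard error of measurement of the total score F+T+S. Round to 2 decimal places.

Var(total) = 480.3 + 221.158 = 701.458.
True-score variance = 374.752 + 221.158 = 595.91, so reliability = 0.8495.
Error variance = 701.458 − 595.91 = 105.548; SEM = √105.548 = 10.27.

10.27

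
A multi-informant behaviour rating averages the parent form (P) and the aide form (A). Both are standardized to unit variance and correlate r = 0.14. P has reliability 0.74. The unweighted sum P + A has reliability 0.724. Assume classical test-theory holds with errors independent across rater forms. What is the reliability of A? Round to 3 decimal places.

0.631

Var(P+A) = 2 + 2·0.14 = 2.280.
True-score variance = ρ_P + ρ_A + 2·0.14, so 0.724 = (0.74 + ρ_A + 0.28) / 2.280.
ρ_A = 0.724·2.280 − 0.74 − 0.28 = 0.631.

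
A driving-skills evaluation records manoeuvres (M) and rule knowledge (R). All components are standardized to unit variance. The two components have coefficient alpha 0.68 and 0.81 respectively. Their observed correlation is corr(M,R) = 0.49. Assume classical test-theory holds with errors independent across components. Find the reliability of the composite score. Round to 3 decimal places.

Var(M+R) = 2 + 2·[0.49] = 2 + 0.98 = 2.98.
Because errors are independent across components, Cov(Tᵢ,Tⱼ) = Cov(Xᵢ,Xⱼ); the off-diagonal part of the true-score variance is the same as above.
True-score variance = [0.68 + 0.81] + 0.98 = 1.49 + 0.98 = 2.47.
Reliability = 2.47 / 2.98 = 0.829.

0.829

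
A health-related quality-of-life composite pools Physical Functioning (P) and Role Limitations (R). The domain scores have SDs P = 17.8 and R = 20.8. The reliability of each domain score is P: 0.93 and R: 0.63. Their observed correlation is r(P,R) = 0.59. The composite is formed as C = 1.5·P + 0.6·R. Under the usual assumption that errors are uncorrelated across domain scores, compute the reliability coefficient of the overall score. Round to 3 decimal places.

0.915

Var(C) = 1.5²·17.8² + 0.6²·20.8² + 2·[0.9·17.8·20.8·0.59] = 868.64 + 393.195 = 1261.84.
Because errors are independent across components, Cov(Tᵢ,Tⱼ) = Cov(Xᵢ,Xⱼ); the off-diagonal part of the true-score variance is the same as above.
True-score variance = [1.5²·17.8²·0.93 + 0.6²·20.8²·0.63] + 393.195 = 761.11 + 393.195 = 1154.31.
Reliability = 1154.31 / 1261.84 = 0.915.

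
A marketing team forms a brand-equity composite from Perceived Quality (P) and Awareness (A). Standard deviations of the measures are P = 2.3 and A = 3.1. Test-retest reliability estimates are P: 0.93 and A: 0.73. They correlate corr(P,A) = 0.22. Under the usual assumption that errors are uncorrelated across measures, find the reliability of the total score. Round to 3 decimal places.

0.836

Var(P+A) = 2.3² + 3.1² + 2·[2.3·3.1·0.22] = 14.9 + 3.1372 = 18.0372.
With uncorrelated errors the cross-covariances are all true-score covariance, so they carry over unchanged; only the diagonal terms shrink to ρᵢσᵢ².
True-score variance = [2.3²·0.93 + 3.1²·0.73] + 3.1372 = 11.935 + 3.1372 = 15.0722.
Reliability = 15.0722 / 18.0372 = 0.836.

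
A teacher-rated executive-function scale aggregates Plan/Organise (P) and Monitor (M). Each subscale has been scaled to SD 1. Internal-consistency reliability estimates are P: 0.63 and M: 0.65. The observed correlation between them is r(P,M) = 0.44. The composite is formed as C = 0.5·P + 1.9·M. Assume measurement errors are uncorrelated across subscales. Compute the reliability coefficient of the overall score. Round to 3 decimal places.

0.711

Var(C) = 0.5² + 1.9² + 2·[0.95·0.44] = 3.86 + 0.836 = 4.696.
Because errors are independent across components, Cov(Tᵢ,Tⱼ) = Cov(Xᵢ,Xⱼ); the off-diagonal part of the true-score variance is the same as above.
True-score variance = [0.5²·0.63 + 1.9²·0.65] + 0.836 = 2.504 + 0.836 = 3.34.
Reliability = 3.34 / 4.696 = 0.711.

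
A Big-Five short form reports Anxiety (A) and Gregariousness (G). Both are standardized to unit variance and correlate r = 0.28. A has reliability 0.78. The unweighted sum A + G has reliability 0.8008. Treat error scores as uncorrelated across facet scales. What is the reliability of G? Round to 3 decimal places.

0.710

Var(A+G) = 2 + 2·0.28 = 2.560.
True-score variance = ρ_A + ρ_G + 2·0.28, so 0.8008 = (0.78 + ρ_G + 0.56) / 2.560.
ρ_G = 0.8008·2.560 − 0.78 − 0.56 = 0.710.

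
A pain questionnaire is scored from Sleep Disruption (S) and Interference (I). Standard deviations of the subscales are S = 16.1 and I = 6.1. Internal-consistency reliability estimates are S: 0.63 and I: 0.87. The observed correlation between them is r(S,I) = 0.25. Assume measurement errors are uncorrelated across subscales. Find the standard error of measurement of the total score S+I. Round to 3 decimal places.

10.037

Var(total) = 296.42 + 49.105 = 345.525.
True-score variance = 195.675 + 49.105 = 244.78, so reliability = 0.7084.
Error variance = 345.525 − 244.78 = 100.745; SEM = √100.745 = 10.037.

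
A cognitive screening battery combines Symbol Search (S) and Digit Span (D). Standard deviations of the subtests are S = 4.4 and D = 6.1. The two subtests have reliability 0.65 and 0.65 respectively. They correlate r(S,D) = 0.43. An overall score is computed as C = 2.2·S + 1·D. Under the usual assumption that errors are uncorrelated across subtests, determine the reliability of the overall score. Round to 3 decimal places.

0.748

Var(C) = 2.2²·4.4² + 6.1² + 2·[2.2·4.4·6.1·0.43] = 130.912 + 50.7813 = 181.694.
Because errors are independent across components, Cov(Tᵢ,Tⱼ) = Cov(Xᵢ,Xⱼ); the off-diagonal part of the true-score variance is the same as above.
True-score variance = [2.2²·4.4²·0.65 + 6.1²·0.65] + 50.7813 = 85.0931 + 50.7813 = 135.874.
Reliability = 135.874 / 181.694 = 0.748.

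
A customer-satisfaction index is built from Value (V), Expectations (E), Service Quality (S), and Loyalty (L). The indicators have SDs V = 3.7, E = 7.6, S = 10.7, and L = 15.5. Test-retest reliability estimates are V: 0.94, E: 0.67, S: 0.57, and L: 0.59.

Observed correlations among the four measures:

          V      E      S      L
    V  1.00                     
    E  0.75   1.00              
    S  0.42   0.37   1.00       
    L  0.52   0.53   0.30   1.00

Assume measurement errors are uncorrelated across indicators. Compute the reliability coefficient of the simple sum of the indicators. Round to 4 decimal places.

Var(V+E+S+L) = 3.7² + 7.6² + 10.7² + 15.5² + 2·[3.7·7.6·0.75 + 3.7·10.7·0.42 + 3.7·15.5·0.52 + 7.6·10.7·0.37 + 7.6·15.5·0.53 + 10.7·15.5·0.30] = 426.19 + 419.634 = 845.824.
Under uncorrelated errors the observed covariances equal the true-score covariances, so only the own-variance terms attenuate.
True-score variance = [3.7²·0.94 + 7.6²·0.67 + 10.7²·0.57 + 15.5²·0.59] + 419.634 = 258.575 + 419.634 = 678.209.
Reliability = 678.209 / 845.824 = 0.8018.

0.8018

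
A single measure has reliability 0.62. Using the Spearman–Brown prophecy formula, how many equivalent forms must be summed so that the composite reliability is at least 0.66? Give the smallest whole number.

2

k ≥ ρ*(1−ρ₁)/(ρ₁(1−ρ*)) = 0.66·0.38 / (0.62·0.34) = 1.190.
Smallest integer k = 2.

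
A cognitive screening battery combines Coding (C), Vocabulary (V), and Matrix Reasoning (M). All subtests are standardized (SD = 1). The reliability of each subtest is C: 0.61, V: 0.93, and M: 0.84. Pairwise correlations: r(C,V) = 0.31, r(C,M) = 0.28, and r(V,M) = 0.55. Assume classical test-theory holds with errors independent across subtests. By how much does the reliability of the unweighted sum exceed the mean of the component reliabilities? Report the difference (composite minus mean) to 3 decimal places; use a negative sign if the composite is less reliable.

0.089

Var(sum) = 3 + 2.28 = 5.28; true-score variance = 2.38 + 2.28 = 4.66; composite reliability = 0.8826.
Mean component reliability = 0.7933.
Difference = 0.8826 − 0.7933 = 0.089.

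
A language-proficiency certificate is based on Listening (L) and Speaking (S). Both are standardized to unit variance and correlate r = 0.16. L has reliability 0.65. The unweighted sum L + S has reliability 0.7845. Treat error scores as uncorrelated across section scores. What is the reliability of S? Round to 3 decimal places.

Var(L+S) = 2 + 2·0.16 = 2.320.
True-score variance = ρ_L + ρ_S + 2·0.16, so 0.7845 = (0.65 + ρ_S + 0.32) / 2.320.
ρ_S = 0.7845·2.320 − 0.65 − 0.32 = 0.850.

0.850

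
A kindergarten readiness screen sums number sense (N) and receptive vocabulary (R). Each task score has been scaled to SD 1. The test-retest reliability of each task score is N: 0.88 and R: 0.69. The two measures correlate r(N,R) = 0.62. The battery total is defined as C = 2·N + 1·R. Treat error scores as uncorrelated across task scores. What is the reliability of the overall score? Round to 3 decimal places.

Var(C) = 2² + 1 + 2·[2·0.62] = 5 + 2.48 = 7.48.
With uncorrelated errors the cross-covariances are all true-score covariance, so they carry over unchanged; only the diagonal terms shrink to ρᵢσᵢ².
True-score variance = [2²·0.88 + 0.69] + 2.48 = 4.21 + 2.48 = 6.69.
Reliability = 6.69 / 7.48 = 0.894.

0.894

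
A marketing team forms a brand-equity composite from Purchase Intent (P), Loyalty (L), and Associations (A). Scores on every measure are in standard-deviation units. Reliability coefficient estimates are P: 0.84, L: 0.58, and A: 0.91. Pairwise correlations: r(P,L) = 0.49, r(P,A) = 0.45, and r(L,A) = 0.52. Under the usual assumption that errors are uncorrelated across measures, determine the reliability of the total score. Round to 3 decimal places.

0.887

Var(P+L+A) = 3 + 2·[0.49 + 0.45 + 0.52] = 3 + 2.92 = 5.92.
Under uncorrelated errors the observed covariances equal the true-score covariances, so only the own-variance terms attenuate.
True-score variance = [0.84 + 0.58 + 0.91] + 2.92 = 2.33 + 2.92 = 5.25.
Reliability = 5.25 / 5.92 = 0.887.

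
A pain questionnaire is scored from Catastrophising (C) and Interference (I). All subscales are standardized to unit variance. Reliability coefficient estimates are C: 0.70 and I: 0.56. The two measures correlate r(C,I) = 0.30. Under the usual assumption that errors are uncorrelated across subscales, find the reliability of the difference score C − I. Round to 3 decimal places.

Var(C−I) = 1 + 1 − 2·0.30 = 2 − 0.6 = 1.4.
With uncorrelated errors the cross-covariances are all true-score covariance, so they carry over unchanged; only the diagonal terms shrink to ρᵢσᵢ².
True-score variance = [0.70 + 0.56] − 0.6 = 1.26 − 0.6 = 0.66.
Reliability = 0.66 / 1.4 = 0.471.

0.471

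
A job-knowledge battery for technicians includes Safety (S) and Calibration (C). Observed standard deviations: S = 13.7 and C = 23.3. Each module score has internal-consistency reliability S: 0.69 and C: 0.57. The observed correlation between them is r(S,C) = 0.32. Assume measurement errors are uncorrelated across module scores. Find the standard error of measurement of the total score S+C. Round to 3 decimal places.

Var(total) = 730.58 + 204.294 = 934.874.
True-score variance = 438.953 + 204.294 = 643.248, so reliability = 0.6881.
Error variance = 934.874 − 643.248 = 291.627; SEM = √291.627 = 17.077.

17.077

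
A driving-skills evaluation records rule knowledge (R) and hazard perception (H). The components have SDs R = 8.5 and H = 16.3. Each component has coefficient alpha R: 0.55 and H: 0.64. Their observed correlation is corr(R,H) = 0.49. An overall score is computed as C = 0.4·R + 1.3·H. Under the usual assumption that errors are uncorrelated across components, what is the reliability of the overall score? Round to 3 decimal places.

Var(C) = 0.4²·8.5² + 1.3²·16.3² + 2·[0.52·8.5·16.3·0.49] = 460.576 + 70.6051 = 531.181.
Because errors are independent across components, Cov(Tᵢ,Tⱼ) = Cov(Xᵢ,Xⱼ); the off-diagonal part of the true-score variance is the same as above.
True-score variance = [0.4²·8.5²·0.55 + 1.3²·16.3²·0.64] + 70.6051 = 293.728 + 70.6051 = 364.333.
Reliability = 364.333 / 531.181 = 0.686.

0.686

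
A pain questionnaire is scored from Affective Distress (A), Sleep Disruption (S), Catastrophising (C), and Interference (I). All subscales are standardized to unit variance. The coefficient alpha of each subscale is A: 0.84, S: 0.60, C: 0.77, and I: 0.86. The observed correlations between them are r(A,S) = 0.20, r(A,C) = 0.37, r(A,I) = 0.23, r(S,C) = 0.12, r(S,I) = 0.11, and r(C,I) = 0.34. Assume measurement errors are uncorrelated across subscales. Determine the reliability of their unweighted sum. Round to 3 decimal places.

0.862

Var(A+S+C+I) = 4 + 2·[0.20 + 0.37 + 0.23 + 0.12 + 0.11 + 0.34] = 4 + 2.74 = 6.74.
Under uncorrelated errors the observed covariances equal the true-score covariances, so only the own-variance terms attenuate.
True-score variance = [0.84 + 0.60 + 0.77 + 0.86] + 2.74 = 3.07 + 2.74 = 5.81.
Reliability = 5.81 / 6.74 = 0.862.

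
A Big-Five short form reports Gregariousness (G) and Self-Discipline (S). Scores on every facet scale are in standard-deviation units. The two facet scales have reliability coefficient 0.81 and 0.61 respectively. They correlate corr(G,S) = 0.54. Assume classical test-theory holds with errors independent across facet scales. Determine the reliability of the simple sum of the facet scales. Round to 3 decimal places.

0.812

Var(G+S) = 2 + 2·[0.54] = 2 + 1.08 = 3.08.
With uncorrelated errors the cross-covariances are all true-score covariance, so they carry over unchanged; only the diagonal terms shrink to ρᵢσᵢ².
True-score variance = [0.81 + 0.61] + 1.08 = 1.42 + 1.08 = 2.5.
Reliability = 2.5 / 3.08 = 0.812.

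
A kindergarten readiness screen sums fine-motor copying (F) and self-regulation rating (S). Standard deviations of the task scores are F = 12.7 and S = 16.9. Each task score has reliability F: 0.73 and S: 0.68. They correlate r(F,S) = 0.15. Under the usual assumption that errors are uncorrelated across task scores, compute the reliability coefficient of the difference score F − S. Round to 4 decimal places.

0.6472

Var(F−S) = 12.7² + 16.9² − 2·12.7·16.9·0.15 = 446.9 − 64.389 = 382.511.
Because errors are independent across components, Cov(Tᵢ,Tⱼ) = Cov(Xᵢ,Xⱼ); the off-diagonal part of the true-score variance is the same as above.
True-score variance = [12.7²·0.73 + 16.9²·0.68] − 64.389 = 311.957 − 64.389 = 247.568.
Reliability = 247.568 / 382.511 = 0.6472.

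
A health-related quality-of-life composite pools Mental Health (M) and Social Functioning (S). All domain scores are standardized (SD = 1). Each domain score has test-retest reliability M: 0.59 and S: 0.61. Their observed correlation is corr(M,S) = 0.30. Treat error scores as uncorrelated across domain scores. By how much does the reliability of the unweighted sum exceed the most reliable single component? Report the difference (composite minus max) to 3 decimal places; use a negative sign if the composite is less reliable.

Var(sum) = 2 + 0.6 = 2.6; true-score variance = 1.2 + 0.6 = 1.8; composite reliability = 0.6923.
Max component reliability = 0.6100.
Difference = 0.6923 − 0.6100 = 0.082.

0.082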